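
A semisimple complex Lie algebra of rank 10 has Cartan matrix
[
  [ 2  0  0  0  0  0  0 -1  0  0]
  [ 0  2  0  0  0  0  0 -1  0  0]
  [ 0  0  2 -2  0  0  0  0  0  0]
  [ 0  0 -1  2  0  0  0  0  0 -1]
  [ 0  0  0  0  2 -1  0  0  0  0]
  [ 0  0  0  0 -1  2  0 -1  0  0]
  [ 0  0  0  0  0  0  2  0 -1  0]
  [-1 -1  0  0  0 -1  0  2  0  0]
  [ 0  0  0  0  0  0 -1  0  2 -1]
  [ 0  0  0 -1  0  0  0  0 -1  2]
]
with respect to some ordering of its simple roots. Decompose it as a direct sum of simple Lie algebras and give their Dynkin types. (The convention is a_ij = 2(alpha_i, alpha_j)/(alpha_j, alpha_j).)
The diagram associated to this matrix has two connected components: the simple roots {alpha_3, alpha_4, alpha_7, alpha_9, alpha_10} form a chain of 5 nodes with a double edge at one end; the terminal node there is the unique long simple root (C_5), and {alpha_1, alpha_2, alpha_5, alpha_6, alpha_8} form a chain of 3 nodes with a fork of two nodes at one end (D_5). A semisimple Lie algebra decomposes uniquely as the direct sum of simple ideals, one per connected component of its Dynkin diagram, so g ≅ C_5 ⊕ D_5 (dimension 55 + 45 = 100).

C_5 (sp(10)) + D_5 (so(10))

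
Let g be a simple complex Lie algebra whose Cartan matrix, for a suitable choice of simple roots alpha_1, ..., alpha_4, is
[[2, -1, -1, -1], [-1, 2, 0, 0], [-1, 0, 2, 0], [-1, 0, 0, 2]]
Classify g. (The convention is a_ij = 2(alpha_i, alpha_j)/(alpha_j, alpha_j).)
The matrix has rank 4 with 2's on the diagonal. Reading the off-diagonal entries as Dynkin edges (a single edge where a_ij = a_ji = -1; a double or triple edge where a_ij * a_ji = 2 or 3), the diagram is a chain of 2 nodes with a fork of two nodes at one end (D_4). One simple-root ordering that puts it in standard form is (alpha_2, alpha_1, alpha_3, alpha_4). So the algebra is type D_4, i.e. so(8).

type D_4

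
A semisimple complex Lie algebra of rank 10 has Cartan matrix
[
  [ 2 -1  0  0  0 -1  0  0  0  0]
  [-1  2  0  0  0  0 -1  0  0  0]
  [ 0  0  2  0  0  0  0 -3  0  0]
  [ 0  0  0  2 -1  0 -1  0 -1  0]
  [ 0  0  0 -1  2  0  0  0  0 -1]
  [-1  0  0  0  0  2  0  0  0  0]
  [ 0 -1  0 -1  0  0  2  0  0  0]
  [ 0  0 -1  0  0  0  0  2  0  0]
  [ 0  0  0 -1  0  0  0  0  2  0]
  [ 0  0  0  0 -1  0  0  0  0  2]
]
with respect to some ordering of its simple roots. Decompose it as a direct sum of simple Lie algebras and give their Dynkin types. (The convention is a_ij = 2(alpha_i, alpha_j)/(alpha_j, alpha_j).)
E_8 ⊕ G_2

The diagram associated to this matrix has two connected components: the simple roots {alpha_1, alpha_2, alpha_4, alpha_5, alpha_6, alpha_7, alpha_9, alpha_10} form a chain of 7 nodes with one extra node attached to the third node from one end (E_8), and {alpha_3, alpha_8} form two nodes joined by a triple edge (G_2). A semisimple Lie algebra decomposes uniquely as the direct sum of simple ideals, one per connected component of its Dynkin diagram, so g ≅ E_8 ⊕ G_2 (dimension 248 + 14 = 262).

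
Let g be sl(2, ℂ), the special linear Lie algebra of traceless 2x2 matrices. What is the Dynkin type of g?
A1

This is sl(2), which has dimension 2^2 - 1 = 3 and rank 2 - 1 = 1 (a Cartan subalgebra is the diagonal traceless matrices). In the classification of classical Lie algebras, the special linear algebra sl(n+1) has type A_n; here n = 1, so the Dynkin diagram is a chain of 1 nodes with single edges (A_1). Hence the type is A_1.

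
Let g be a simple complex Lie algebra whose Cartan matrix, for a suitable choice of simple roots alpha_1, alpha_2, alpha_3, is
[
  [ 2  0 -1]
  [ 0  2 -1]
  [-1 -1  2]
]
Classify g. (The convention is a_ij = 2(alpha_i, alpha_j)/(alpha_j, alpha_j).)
The matrix has rank 3 with 2's on the diagonal. Reading the off-diagonal entries as Dynkin edges (a single edge where a_ij = a_ji = -1; a double or triple edge where a_ij * a_ji = 2 or 3), the diagram is a chain of 3 nodes with single edges (A_3). One simple-root ordering that puts it in standard form is (alpha_1, alpha_3, alpha_2). So the algebra is type A_3, i.e. sl(4).

A_3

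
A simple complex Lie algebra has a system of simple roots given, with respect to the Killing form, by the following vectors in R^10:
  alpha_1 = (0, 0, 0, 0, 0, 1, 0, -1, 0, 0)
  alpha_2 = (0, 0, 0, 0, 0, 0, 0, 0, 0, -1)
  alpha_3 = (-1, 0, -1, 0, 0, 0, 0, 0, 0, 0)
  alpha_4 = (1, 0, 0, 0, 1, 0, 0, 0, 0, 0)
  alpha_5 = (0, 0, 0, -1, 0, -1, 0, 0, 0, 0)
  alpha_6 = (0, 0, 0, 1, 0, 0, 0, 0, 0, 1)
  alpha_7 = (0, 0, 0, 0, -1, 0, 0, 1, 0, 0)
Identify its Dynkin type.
B_7

Compute the Cartan integers a_ij = 2(alpha_i, alpha_j)/(alpha_j, alpha_j); the resulting 7x7 Cartan matrix is
[[2, 0, 0, 0, -1, 0, -1], [0, 2, 0, 0, 0, -1, 0], [0, 0, 2, -1, 0, 0, 0], [0, 0, -1, 2, 0, 0, -1], [-1, 0, 0, 0, 2, -1, 0], [0, -2, 0, 0, -1, 2, 0], [-1, 0, 0, -1, 0, 0, 2]].
The roots have two lengths (squared-length ratio 2:1); the short ones are alpha_{2}. The associated Dynkin diagram is a chain of 7 nodes with a double edge at one end; the terminal node there is the unique short simple root (B_7), so the type is B_7 (the algebra so(15)).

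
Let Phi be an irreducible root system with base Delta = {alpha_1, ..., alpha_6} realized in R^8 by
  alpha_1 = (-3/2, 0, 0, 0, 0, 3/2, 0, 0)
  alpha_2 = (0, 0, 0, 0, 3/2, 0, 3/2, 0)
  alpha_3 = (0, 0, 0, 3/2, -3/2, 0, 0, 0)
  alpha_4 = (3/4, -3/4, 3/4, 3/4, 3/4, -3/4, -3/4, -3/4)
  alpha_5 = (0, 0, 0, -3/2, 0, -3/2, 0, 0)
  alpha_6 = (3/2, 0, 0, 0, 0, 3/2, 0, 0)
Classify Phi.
type E_6

Compute the Cartan integers a_ij = 2(alpha_i, alpha_j)/(alpha_j, alpha_j); the resulting 6x6 Cartan matrix is
[[2, 0, 0, -1, -1, 0], [0, 2, -1, 0, 0, 0], [0, -1, 2, 0, -1, 0], [-1, 0, 0, 2, 0, 0], [-1, 0, -1, 0, 2, -1], [0, 0, 0, 0, -1, 2]].
All simple roots have the same length, so the diagram is simply laced. The associated Dynkin diagram is a chain of 5 nodes with one extra node attached to the third node from one end (E_6), so the type is E_6.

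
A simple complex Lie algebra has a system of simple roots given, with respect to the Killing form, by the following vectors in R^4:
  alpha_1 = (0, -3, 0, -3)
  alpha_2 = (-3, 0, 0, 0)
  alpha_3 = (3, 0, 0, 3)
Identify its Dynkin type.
Compute the Cartan integers a_ij = 2(alpha_i, alpha_j)/(alpha_j, alpha_j); the resulting 3x3 Cartan matrix is
[[2, 0, -1], [0, 2, -1], [-1, -2, 2]].
The roots have two lengths (squared-length ratio 2:1); the short ones are alpha_{2}. The associated Dynkin diagram is a chain of 3 nodes with a double edge at one end; the terminal node there is the unique short simple root (B_3), so the type is B_3 (the algebra so(7)).

type B_3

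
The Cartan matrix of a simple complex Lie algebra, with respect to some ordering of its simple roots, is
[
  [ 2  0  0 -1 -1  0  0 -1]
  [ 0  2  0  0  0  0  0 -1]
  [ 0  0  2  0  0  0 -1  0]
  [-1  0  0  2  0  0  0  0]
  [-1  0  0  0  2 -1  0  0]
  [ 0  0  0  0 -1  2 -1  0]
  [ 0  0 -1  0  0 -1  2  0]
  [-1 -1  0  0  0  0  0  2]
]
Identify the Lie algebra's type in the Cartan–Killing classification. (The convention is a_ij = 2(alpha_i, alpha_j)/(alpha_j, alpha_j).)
E8

The matrix has rank 8 with 2's on the diagonal. Reading the off-diagonal entries as Dynkin edges (a single edge where a_ij = a_ji = -1; a double or triple edge where a_ij * a_ji = 2 or 3), the diagram is a chain of 7 nodes with one extra node attached to the third node from one end (E_8). One simple-root ordering that puts it in standard form is (alpha_2, alpha_4, alpha_8, alpha_1, alpha_5, alpha_6, alpha_7, alpha_3). So the algebra is type E_8.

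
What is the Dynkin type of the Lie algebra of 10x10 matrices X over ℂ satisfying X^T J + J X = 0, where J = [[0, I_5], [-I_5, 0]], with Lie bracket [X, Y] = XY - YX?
C_5 (sp(10))

This is sp(10), which has dimension 10(10+1)/2 = 55 and rank 10/2 = 5. In the classification of classical Lie algebras, the symplectic algebra sp(2n) has type C_n; here n = 5, so the Dynkin diagram is a chain of 5 nodes with a double edge at one end; the terminal node there is the unique long simple root (C_5). Hence the type is C_5.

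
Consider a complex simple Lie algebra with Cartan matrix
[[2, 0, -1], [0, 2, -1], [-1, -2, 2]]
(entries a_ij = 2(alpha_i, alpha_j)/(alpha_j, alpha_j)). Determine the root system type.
The matrix has rank 3 with 2's on the diagonal. Reading the off-diagonal entries as Dynkin edges (a single edge where a_ij = a_ji = -1; a double or triple edge where a_ij * a_ji = 2 or 3), the diagram is a chain of 3 nodes with a double edge at one end; the terminal node there is the unique short simple root (B_3). One simple-root ordering that puts it in standard form is (alpha_1, alpha_3, alpha_2). So the algebra is type B_3, i.e. so(7).

B_3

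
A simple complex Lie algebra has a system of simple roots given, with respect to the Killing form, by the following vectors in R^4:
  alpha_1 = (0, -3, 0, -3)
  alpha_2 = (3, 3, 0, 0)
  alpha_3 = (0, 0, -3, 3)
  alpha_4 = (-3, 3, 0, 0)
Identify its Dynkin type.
Compute the Cartan integers a_ij = 2(alpha_i, alpha_j)/(alpha_j, alpha_j); the resulting 4x4 Cartan matrix is
[[2, -1, -1, -1], [-1, 2, 0, 0], [-1, 0, 2, 0], [-1, 0, 0, 2]].
All simple roots have the same length, so the diagram is simply laced. The associated Dynkin diagram is a chain of 2 nodes with a fork of two nodes at one end (D_4), so the type is D_4 (the algebra so(8)).

D4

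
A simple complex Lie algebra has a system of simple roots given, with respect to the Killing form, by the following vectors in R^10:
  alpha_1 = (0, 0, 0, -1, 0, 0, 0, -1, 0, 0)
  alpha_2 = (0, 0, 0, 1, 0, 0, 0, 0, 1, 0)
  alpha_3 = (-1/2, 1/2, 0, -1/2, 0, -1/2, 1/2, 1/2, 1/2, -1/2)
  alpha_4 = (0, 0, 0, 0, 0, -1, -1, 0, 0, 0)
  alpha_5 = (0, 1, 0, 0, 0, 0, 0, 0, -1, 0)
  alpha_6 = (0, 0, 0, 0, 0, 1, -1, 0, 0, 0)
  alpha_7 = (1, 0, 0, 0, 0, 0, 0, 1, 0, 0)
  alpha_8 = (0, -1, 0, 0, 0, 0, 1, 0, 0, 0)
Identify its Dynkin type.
Compute the Cartan integers a_ij = 2(alpha_i, alpha_j)/(alpha_j, alpha_j); the resulting 8x8 Cartan matrix is
[[2, -1, 0, 0, 0, 0, -1, 0], [-1, 2, 0, 0, -1, 0, 0, 0], [0, 0, 2, 0, 0, -1, 0, 0], [0, 0, 0, 2, 0, 0, 0, -1], [0, -1, 0, 0, 2, 0, 0, -1], [0, 0, -1, 0, 0, 2, 0, -1], [-1, 0, 0, 0, 0, 0, 2, 0], [0, 0, 0, -1, -1, -1, 0, 2]].
All simple roots have the same length, so the diagram is simply laced. The associated Dynkin diagram is a chain of 7 nodes with one extra node attached to the third node from one end (E_8), so the type is E_8.

E_8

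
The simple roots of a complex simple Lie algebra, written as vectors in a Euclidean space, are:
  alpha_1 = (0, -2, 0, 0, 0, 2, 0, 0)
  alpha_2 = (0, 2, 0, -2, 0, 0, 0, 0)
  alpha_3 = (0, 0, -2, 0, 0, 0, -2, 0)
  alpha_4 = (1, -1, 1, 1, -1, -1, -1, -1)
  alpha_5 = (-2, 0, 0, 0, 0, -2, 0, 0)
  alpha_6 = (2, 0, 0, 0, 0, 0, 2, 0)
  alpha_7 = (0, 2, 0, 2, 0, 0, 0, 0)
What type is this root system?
E7

Compute the Cartan integers a_ij = 2(alpha_i, alpha_j)/(alpha_j, alpha_j); the resulting 7x7 Cartan matrix is
[[2, -1, 0, 0, -1, 0, -1], [-1, 2, 0, -1, 0, 0, 0], [0, 0, 2, 0, 0, -1, 0], [0, -1, 0, 2, 0, 0, 0], [-1, 0, 0, 0, 2, -1, 0], [0, 0, -1, 0, -1, 2, 0], [-1, 0, 0, 0, 0, 0, 2]].
All simple roots have the same length, so the diagram is simply laced. The associated Dynkin diagram is a chain of 6 nodes with one extra node attached to the third node from one end (E_7), so the type is E_7.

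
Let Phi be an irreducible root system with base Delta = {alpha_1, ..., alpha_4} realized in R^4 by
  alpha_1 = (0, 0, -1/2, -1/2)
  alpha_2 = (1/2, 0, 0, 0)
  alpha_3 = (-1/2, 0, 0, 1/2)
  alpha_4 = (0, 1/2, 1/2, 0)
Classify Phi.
Compute the Cartan integers a_ij = 2(alpha_i, alpha_j)/(alpha_j, alpha_j); the resulting 4x4 Cartan matrix is
[[2, 0, -1, -1], [0, 2, -1, 0], [-1, -2, 2, 0], [-1, 0, 0, 2]].
The roots have two lengths (squared-length ratio 2:1); the short ones are alpha_{2}. The associated Dynkin diagram is a chain of 4 nodes with a double edge at one end; the terminal node there is the unique short simple root (B_4), so the type is B_4 (the algebra so(9)).

B_4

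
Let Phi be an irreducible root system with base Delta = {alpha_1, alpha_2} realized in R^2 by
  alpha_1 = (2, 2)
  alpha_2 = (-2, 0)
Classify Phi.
type B_2

Compute the Cartan integers a_ij = 2(alpha_i, alpha_j)/(alpha_j, alpha_j); the resulting 2x2 Cartan matrix is
[[2, -2], [-1, 2]].
The roots have two lengths (squared-length ratio 2:1); the short ones are alpha_{2}. The associated Dynkin diagram is a chain of 2 nodes with a double edge at one end; the terminal node there is the unique short simple root (B_2), so the type is B_2 (the algebra so(5)).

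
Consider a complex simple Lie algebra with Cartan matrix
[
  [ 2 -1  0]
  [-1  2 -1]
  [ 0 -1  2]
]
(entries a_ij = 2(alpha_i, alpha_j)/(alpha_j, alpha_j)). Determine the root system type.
type A_3

The matrix has rank 3 with 2's on the diagonal. Reading the off-diagonal entries as Dynkin edges (a single edge where a_ij = a_ji = -1; a double or triple edge where a_ij * a_ji = 2 or 3), the diagram is a chain of 3 nodes with single edges (A_3). One simple-root ordering that puts it in standard form is (alpha_3, alpha_2, alpha_1). So the algebra is type A_3, i.e. sl(4).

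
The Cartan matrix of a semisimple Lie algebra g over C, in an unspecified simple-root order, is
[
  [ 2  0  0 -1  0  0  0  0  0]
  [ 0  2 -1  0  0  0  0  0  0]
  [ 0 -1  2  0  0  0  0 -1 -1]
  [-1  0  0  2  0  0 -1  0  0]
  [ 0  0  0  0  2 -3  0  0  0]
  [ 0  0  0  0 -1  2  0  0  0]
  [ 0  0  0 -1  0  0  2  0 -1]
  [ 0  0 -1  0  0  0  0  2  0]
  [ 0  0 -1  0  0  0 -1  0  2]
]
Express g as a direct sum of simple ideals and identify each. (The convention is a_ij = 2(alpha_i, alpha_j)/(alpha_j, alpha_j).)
type D_7 ⊕ type G_2

The diagram associated to this matrix has two connected components: the simple roots {alpha_1, alpha_2, alpha_3, alpha_4, alpha_7, alpha_8, alpha_9} form a chain of 5 nodes with a fork of two nodes at one end (D_7), and {alpha_5, alpha_6} form two nodes joined by a triple edge (G_2). A semisimple Lie algebra decomposes uniquely as the direct sum of simple ideals, one per connected component of its Dynkin diagram, so g ≅ D_7 ⊕ G_2 (dimension 91 + 14 = 105).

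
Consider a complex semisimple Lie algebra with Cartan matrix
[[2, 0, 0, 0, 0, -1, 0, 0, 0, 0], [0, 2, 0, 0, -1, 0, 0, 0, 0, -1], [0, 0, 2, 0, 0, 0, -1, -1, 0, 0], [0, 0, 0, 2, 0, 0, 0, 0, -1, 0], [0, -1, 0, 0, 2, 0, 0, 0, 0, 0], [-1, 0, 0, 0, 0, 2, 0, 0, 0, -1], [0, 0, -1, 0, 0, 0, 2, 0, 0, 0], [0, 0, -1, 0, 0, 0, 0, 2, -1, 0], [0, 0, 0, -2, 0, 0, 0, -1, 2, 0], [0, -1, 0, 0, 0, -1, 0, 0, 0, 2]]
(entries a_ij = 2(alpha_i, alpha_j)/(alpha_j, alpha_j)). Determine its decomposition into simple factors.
The diagram associated to this matrix has two connected components: the simple roots {alpha_1, alpha_2, alpha_5, alpha_6, alpha_10} form a chain of 5 nodes with single edges (A_5), and {alpha_3, alpha_4, alpha_7, alpha_8, alpha_9} form a chain of 5 nodes with a double edge at one end; the terminal node there is the unique short simple root (B_5). A semisimple Lie algebra decomposes uniquely as the direct sum of simple ideals, one per connected component of its Dynkin diagram, so g ≅ A_5 ⊕ B_5 (dimension 35 + 55 = 90).

A_5 + B_5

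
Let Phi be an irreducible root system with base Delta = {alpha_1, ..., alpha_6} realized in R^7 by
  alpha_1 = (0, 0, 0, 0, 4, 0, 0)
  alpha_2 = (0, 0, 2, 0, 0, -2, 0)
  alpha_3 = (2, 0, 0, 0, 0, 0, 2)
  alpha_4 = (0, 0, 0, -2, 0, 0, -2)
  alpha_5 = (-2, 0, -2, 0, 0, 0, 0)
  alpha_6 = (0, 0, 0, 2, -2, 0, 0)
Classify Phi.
C_6

Compute the Cartan integers a_ij = 2(alpha_i, alpha_j)/(alpha_j, alpha_j); the resulting 6x6 Cartan matrix is
[[2, 0, 0, 0, 0, -2], [0, 2, 0, 0, -1, 0], [0, 0, 2, -1, -1, 0], [0, 0, -1, 2, 0, -1], [0, -1, -1, 0, 2, 0], [-1, 0, 0, -1, 0, 2]].
The roots have two lengths (squared-length ratio 2:1); the short ones are alpha_{2,3,4,5,6}. The associated Dynkin diagram is a chain of 6 nodes with a double edge at one end; the terminal node there is the unique long simple root (C_6), so the type is C_6 (the algebra sp(12)).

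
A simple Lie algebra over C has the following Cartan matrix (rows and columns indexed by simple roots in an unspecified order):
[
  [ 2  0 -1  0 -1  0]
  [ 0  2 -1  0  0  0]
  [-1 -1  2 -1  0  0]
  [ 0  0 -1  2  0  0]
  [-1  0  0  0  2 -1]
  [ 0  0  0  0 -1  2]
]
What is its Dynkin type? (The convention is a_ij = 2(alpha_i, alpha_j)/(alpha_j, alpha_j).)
The matrix has rank 6 with 2's on the diagonal. Reading the off-diagonal entries as Dynkin edges (a single edge where a_ij = a_ji = -1; a double or triple edge where a_ij * a_ji = 2 or 3), the diagram is a chain of 4 nodes with a fork of two nodes at one end (D_6). One simple-root ordering that puts it in standard form is (alpha_6, alpha_5, alpha_1, alpha_3, alpha_4, alpha_2). So the algebra is type D_6, i.e. so(12).

type D_6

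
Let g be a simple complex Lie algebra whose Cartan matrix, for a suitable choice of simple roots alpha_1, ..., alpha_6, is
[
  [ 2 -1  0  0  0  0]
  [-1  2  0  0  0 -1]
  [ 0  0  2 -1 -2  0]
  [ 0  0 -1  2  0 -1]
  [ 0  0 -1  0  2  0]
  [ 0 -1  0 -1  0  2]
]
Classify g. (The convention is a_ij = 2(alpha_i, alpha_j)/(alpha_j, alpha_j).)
The matrix has rank 6 with 2's on the diagonal. Reading the off-diagonal entries as Dynkin edges (a single edge where a_ij = a_ji = -1; a double or triple edge where a_ij * a_ji = 2 or 3), the diagram is a chain of 6 nodes with a double edge at one end; the terminal node there is the unique short simple root (B_6). One simple-root ordering that puts it in standard form is (alpha_1, alpha_2, alpha_6, alpha_4, alpha_3, alpha_5). So the algebra is type B_6, i.e. so(13).

type B_6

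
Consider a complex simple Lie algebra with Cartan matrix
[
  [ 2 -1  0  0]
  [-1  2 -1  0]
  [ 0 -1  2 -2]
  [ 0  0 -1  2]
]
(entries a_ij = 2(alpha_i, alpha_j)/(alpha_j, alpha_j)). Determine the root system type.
B_4

The matrix has rank 4 with 2's on the diagonal. Reading the off-diagonal entries as Dynkin edges (a single edge where a_ij = a_ji = -1; a double or triple edge where a_ij * a_ji = 2 or 3), the diagram is a chain of 4 nodes with a double edge at one end; the terminal node there is the unique short simple root (B_4). One simple-root ordering that puts it in standard form is (alpha_1, alpha_2, alpha_3, alpha_4). So the algebra is type B_4, i.e. so(9).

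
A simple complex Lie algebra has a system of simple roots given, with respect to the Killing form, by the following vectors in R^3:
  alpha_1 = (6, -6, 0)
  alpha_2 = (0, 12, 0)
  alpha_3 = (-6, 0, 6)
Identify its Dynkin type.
type C_3

Compute the Cartan integers a_ij = 2(alpha_i, alpha_j)/(alpha_j, alpha_j); the resulting 3x3 Cartan matrix is
[[2, -1, -1], [-2, 2, 0], [-1, 0, 2]].
The roots have two lengths (squared-length ratio 2:1); the short ones are alpha_{1,3}. The associated Dynkin diagram is a chain of 3 nodes with a double edge at one end; the terminal node there is the unique long simple root (C_3), so the type is C_3 (the algebra sp(6)).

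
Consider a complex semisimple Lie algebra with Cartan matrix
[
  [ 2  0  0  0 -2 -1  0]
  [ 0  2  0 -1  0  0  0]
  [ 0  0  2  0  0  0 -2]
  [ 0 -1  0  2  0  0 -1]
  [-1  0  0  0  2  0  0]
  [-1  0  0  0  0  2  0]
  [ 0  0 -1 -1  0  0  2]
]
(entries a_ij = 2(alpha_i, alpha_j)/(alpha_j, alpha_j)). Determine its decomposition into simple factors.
B_3 ⊕ C_4

The diagram associated to this matrix has two connected components: the simple roots {alpha_1, alpha_5, alpha_6} form a chain of 3 nodes with a double edge at one end; the terminal node there is the unique short simple root (B_3), and {alpha_2, alpha_3, alpha_4, alpha_7} form a chain of 4 nodes with a double edge at one end; the terminal node there is the unique long simple root (C_4). A semisimple Lie algebra decomposes uniquely as the direct sum of simple ideals, one per connected component of its Dynkin diagram, so g ≅ B_3 ⊕ C_4 (dimension 21 + 36 = 57).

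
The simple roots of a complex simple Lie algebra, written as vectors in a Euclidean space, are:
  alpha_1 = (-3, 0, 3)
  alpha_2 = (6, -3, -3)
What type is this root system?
Compute the Cartan integers a_ij = 2(alpha_i, alpha_j)/(alpha_j, alpha_j); the resulting 2x2 Cartan matrix is
[[2, -1], [-3, 2]].
The roots have two lengths (squared-length ratio 3:1); the short ones are alpha_{1}. The associated Dynkin diagram is two nodes joined by a triple edge (G_2), so the type is G_2.

G_2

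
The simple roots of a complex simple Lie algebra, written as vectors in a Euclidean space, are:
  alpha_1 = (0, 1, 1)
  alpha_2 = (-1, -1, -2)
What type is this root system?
type G_2

Compute the Cartan integers a_ij = 2(alpha_i, alpha_j)/(alpha_j, alpha_j); the resulting 2x2 Cartan matrix is
[[2, -1], [-3, 2]].
The roots have two lengths (squared-length ratio 3:1); the short ones are alpha_{1}. The associated Dynkin diagram is two nodes joined by a triple edge (G_2), so the type is G_2.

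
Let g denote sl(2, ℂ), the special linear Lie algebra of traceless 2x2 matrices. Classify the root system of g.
A_1 (sl(2))

This is sl(2), which has dimension 2^2 - 1 = 3 and rank 2 - 1 = 1 (a Cartan subalgebra is the diagonal traceless matrices). In the classification of classical Lie algebras, the special linear algebra sl(n+1) has type A_n; here n = 1, so the Dynkin diagram is a chain of 1 nodes with single edges (A_1). Hence the type is A_1.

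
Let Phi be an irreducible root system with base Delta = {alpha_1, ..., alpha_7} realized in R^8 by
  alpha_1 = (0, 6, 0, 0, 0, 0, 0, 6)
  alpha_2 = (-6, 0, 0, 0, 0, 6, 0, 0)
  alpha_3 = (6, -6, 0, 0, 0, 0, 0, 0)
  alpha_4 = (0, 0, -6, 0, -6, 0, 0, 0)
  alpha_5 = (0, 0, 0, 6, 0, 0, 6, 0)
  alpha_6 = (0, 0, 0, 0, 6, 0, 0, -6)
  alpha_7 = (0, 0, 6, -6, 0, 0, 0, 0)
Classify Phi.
Compute the Cartan integers a_ij = 2(alpha_i, alpha_j)/(alpha_j, alpha_j); the resulting 7x7 Cartan matrix is
[[2, 0, -1, 0, 0, -1, 0], [0, 2, -1, 0, 0, 0, 0], [-1, -1, 2, 0, 0, 0, 0], [0, 0, 0, 2, 0, -1, -1], [0, 0, 0, 0, 2, 0, -1], [-1, 0, 0, -1, 0, 2, 0], [0, 0, 0, -1, -1, 0, 2]].
All simple roots have the same length, so the diagram is simply laced. The associated Dynkin diagram is a chain of 7 nodes with single edges (A_7), so the type is A_7 (the algebra sl(8)).

A_7 (sl(8))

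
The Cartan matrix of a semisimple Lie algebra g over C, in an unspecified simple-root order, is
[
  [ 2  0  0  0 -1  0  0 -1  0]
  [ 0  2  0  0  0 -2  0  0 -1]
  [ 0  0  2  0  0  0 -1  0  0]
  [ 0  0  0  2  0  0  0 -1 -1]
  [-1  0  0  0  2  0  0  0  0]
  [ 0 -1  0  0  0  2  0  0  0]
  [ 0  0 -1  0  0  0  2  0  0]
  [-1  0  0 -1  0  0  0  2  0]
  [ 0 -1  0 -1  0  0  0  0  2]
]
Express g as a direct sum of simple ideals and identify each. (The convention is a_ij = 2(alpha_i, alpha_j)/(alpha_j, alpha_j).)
type A_2 + type B_7

The diagram associated to this matrix has two connected components: the simple roots {alpha_3, alpha_7} form a chain of 2 nodes with single edges (A_2), and {alpha_1, alpha_2, alpha_4, alpha_5, alpha_6, alpha_8, alpha_9} form a chain of 7 nodes with a double edge at one end; the terminal node there is the unique short simple root (B_7). A semisimple Lie algebra decomposes uniquely as the direct sum of simple ideals, one per connected component of its Dynkin diagram, so g ≅ A_2 ⊕ B_7 (dimension 8 + 105 = 113).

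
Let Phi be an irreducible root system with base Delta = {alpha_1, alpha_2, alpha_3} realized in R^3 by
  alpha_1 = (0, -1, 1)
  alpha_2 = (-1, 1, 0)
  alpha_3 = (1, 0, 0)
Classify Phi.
Compute the Cartan integers a_ij = 2(alpha_i, alpha_j)/(alpha_j, alpha_j); the resulting 3x3 Cartan matrix is
[[2, -1, 0], [-1, 2, -2], [0, -1, 2]].
The roots have two lengths (squared-length ratio 2:1); the short ones are alpha_{3}. The associated Dynkin diagram is a chain of 3 nodes with a double edge at one end; the terminal node there is the unique short simple root (B_3), so the type is B_3 (the algebra so(7)).

B_3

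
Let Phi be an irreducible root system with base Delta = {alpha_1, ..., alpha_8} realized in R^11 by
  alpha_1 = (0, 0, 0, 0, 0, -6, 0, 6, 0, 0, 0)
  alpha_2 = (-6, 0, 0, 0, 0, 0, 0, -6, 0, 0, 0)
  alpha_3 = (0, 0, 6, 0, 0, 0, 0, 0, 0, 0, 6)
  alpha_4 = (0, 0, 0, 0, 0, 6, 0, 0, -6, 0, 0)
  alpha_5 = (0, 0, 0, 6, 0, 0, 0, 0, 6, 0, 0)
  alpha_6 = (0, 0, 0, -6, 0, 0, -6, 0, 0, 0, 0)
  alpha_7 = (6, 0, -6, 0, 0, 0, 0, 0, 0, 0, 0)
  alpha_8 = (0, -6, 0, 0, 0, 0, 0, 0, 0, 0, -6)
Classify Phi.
A8

Compute the Cartan integers a_ij = 2(alpha_i, alpha_j)/(alpha_j, alpha_j); the resulting 8x8 Cartan matrix is
[[2, -1, 0, -1, 0, 0, 0, 0], [-1, 2, 0, 0, 0, 0, -1, 0], [0, 0, 2, 0, 0, 0, -1, -1], [-1, 0, 0, 2, -1, 0, 0, 0], [0, 0, 0, -1, 2, -1, 0, 0], [0, 0, 0, 0, -1, 2, 0, 0], [0, -1, -1, 0, 0, 0, 2, 0], [0, 0, -1, 0, 0, 0, 0, 2]].
All simple roots have the same length, so the diagram is simply laced. The associated Dynkin diagram is a chain of 8 nodes with single edges (A_8), so the type is A_8 (the algebra sl(9)).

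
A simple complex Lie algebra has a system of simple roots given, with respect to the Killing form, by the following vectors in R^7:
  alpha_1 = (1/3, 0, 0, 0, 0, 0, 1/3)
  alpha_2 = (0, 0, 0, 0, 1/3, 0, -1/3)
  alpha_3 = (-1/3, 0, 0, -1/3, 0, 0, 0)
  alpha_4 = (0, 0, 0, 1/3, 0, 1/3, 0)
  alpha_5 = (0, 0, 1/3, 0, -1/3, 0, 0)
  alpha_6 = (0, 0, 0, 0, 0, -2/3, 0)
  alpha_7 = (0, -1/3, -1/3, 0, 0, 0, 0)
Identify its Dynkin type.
Compute the Cartan integers a_ij = 2(alpha_i, alpha_j)/(alpha_j, alpha_j); the resulting 7x7 Cartan matrix is
[[2, -1, -1, 0, 0, 0, 0], [-1, 2, 0, 0, -1, 0, 0], [-1, 0, 2, -1, 0, 0, 0], [0, 0, -1, 2, 0, -1, 0], [0, -1, 0, 0, 2, 0, -1], [0, 0, 0, -2, 0, 2, 0], [0, 0, 0, 0, -1, 0, 2]].
The roots have two lengths (squared-length ratio 2:1); the short ones are alpha_{1,2,3,4,5,7}. The associated Dynkin diagram is a chain of 7 nodes with a double edge at one end; the terminal node there is the unique long simple root (C_7), so the type is C_7 (the algebra sp(14)).

type C_7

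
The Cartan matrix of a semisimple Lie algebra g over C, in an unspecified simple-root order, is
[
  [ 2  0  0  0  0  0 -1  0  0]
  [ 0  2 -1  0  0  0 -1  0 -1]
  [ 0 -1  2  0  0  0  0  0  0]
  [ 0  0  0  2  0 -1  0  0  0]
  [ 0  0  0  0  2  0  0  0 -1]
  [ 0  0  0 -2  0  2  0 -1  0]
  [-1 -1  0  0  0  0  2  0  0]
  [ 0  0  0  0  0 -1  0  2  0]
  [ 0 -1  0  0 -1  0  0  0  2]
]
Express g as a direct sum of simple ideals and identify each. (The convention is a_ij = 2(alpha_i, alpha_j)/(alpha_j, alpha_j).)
The diagram associated to this matrix has two connected components: the simple roots {alpha_4, alpha_6, alpha_8} form a chain of 3 nodes with a double edge at one end; the terminal node there is the unique short simple root (B_3), and {alpha_1, alpha_2, alpha_3, alpha_5, alpha_7, alpha_9} form a chain of 5 nodes with one extra node attached to the third node from one end (E_6). A semisimple Lie algebra decomposes uniquely as the direct sum of simple ideals, one per connected component of its Dynkin diagram, so g ≅ B_3 ⊕ E_6 (dimension 21 + 78 = 99).

B3 + E6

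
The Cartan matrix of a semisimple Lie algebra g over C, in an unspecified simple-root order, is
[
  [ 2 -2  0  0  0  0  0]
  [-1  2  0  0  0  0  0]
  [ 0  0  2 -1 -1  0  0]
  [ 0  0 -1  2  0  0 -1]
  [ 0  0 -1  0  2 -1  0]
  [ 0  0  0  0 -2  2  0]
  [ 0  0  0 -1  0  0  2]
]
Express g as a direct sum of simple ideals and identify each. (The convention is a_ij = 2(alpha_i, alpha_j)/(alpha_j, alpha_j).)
B_2 (so(5)) + C_5 (sp(10))

The diagram associated to this matrix has two connected components: the simple roots {alpha_1, alpha_2} form a chain of 2 nodes with a double edge at one end; the terminal node there is the unique short simple root (B_2), and {alpha_3, alpha_4, alpha_5, alpha_6, alpha_7} form a chain of 5 nodes with a double edge at one end; the terminal node there is the unique long simple root (C_5). A semisimple Lie algebra decomposes uniquely as the direct sum of simple ideals, one per connected component of its Dynkin diagram, so g ≅ B_2 ⊕ C_5 (dimension 10 + 55 = 65).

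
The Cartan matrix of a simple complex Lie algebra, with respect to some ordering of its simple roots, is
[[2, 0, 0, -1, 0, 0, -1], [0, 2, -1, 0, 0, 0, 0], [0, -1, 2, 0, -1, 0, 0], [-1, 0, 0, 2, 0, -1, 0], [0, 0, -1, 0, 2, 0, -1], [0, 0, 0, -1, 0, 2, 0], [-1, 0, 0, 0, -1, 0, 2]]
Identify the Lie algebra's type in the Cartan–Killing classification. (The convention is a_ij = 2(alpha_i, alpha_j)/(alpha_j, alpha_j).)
The matrix has rank 7 with 2's on the diagonal. Reading the off-diagonal entries as Dynkin edges (a single edge where a_ij = a_ji = -1; a double or triple edge where a_ij * a_ji = 2 or 3), the diagram is a chain of 7 nodes with single edges (A_7). One simple-root ordering that puts it in standard form is (alpha_2, alpha_3, alpha_5, alpha_7, alpha_1, alpha_4, alpha_6). So the algebra is type A_7, i.e. sl(8).

A7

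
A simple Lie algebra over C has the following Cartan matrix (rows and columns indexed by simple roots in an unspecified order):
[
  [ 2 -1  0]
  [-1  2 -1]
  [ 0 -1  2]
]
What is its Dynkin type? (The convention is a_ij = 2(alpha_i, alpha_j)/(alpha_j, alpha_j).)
The matrix has rank 3 with 2's on the diagonal. Reading the off-diagonal entries as Dynkin edges (a single edge where a_ij = a_ji = -1; a double or triple edge where a_ij * a_ji = 2 or 3), the diagram is a chain of 3 nodes with single edges (A_3). One simple-root ordering that puts it in standard form is (alpha_1, alpha_2, alpha_3). So the algebra is type A_3, i.e. sl(4).

A3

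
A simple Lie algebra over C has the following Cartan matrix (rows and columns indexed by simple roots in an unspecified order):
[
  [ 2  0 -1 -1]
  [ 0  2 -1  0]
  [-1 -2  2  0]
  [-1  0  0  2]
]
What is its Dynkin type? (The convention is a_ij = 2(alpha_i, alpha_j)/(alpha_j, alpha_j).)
The matrix has rank 4 with 2's on the diagonal. Reading the off-diagonal entries as Dynkin edges (a single edge where a_ij = a_ji = -1; a double or triple edge where a_ij * a_ji = 2 or 3), the diagram is a chain of 4 nodes with a double edge at one end; the terminal node there is the unique short simple root (B_4). One simple-root ordering that puts it in standard form is (alpha_4, alpha_1, alpha_3, alpha_2). So the algebra is type B_4, i.e. so(9).

type B_4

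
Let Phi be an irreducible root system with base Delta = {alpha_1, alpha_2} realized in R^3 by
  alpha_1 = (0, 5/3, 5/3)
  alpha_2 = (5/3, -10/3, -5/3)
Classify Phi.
G_2

Compute the Cartan integers a_ij = 2(alpha_i, alpha_j)/(alpha_j, alpha_j); the resulting 2x2 Cartan matrix is
[[2, -1], [-3, 2]].
The roots have two lengths (squared-length ratio 3:1); the short ones are alpha_{1}. The associated Dynkin diagram is two nodes joined by a triple edge (G_2), so the type is G_2.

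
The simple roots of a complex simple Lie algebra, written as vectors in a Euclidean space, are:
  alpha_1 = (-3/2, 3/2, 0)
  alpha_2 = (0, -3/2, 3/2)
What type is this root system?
Compute the Cartan integers a_ij = 2(alpha_i, alpha_j)/(alpha_j, alpha_j); the resulting 2x2 Cartan matrix is
[[2, -1], [-1, 2]].
All simple roots have the same length, so the diagram is simply laced. The associated Dynkin diagram is a chain of 2 nodes with single edges (A_2), so the type is A_2 (the algebra sl(3)).

A2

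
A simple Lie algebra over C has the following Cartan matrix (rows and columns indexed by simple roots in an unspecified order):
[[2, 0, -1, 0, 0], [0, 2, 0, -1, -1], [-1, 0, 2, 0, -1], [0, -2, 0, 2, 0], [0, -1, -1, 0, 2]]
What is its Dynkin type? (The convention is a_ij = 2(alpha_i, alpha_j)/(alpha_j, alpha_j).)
C_5 (sp(10))

The matrix has rank 5 with 2's on the diagonal. Reading the off-diagonal entries as Dynkin edges (a single edge where a_ij = a_ji = -1; a double or triple edge where a_ij * a_ji = 2 or 3), the diagram is a chain of 5 nodes with a double edge at one end; the terminal node there is the unique long simple root (C_5). One simple-root ordering that puts it in standard form is (alpha_1, alpha_3, alpha_5, alpha_2, alpha_4). So the algebra is type C_5, i.e. sp(10).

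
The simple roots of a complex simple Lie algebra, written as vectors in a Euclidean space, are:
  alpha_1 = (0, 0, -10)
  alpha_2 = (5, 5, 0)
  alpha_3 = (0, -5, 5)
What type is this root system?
type C_3

Compute the Cartan integers a_ij = 2(alpha_i, alpha_j)/(alpha_j, alpha_j); the resulting 3x3 Cartan matrix is
[[2, 0, -2], [0, 2, -1], [-1, -1, 2]].
The roots have two lengths (squared-length ratio 2:1); the short ones are alpha_{2,3}. The associated Dynkin diagram is a chain of 3 nodes with a double edge at one end; the terminal node there is the unique long simple root (C_3), so the type is C_3 (the algebra sp(6)).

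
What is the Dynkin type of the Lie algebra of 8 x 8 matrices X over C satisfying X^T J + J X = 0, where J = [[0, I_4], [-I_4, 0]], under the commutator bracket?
This is sp(8), which has dimension 8(8+1)/2 = 36 and rank 8/2 = 4. In the classification of classical Lie algebras, the symplectic algebra sp(2n) has type C_n; here n = 4, so the Dynkin diagram is a chain of 4 nodes with a double edge at one end; the terminal node there is the unique long simple root (C_4). Hence the type is C_4.

C_4 (sp(8))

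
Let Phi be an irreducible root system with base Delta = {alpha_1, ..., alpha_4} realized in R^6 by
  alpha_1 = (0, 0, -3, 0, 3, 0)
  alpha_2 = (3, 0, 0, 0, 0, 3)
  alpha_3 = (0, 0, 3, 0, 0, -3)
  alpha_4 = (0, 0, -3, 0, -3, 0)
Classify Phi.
Compute the Cartan integers a_ij = 2(alpha_i, alpha_j)/(alpha_j, alpha_j); the resulting 4x4 Cartan matrix is
[[2, 0, -1, 0], [0, 2, -1, 0], [-1, -1, 2, -1], [0, 0, -1, 2]].
All simple roots have the same length, so the diagram is simply laced. The associated Dynkin diagram is a chain of 2 nodes with a fork of two nodes at one end (D_4), so the type is D_4 (the algebra so(8)).

type D_4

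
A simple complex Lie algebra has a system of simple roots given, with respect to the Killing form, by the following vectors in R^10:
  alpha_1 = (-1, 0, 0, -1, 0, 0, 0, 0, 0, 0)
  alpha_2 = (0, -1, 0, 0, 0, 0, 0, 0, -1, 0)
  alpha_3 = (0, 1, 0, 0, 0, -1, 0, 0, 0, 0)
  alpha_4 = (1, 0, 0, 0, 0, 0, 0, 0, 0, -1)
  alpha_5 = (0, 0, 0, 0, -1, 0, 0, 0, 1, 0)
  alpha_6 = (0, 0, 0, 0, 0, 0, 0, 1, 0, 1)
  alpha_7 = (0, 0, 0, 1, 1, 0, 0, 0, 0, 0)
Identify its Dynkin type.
Compute the Cartan integers a_ij = 2(alpha_i, alpha_j)/(alpha_j, alpha_j); the resulting 7x7 Cartan matrix is
[[2, 0, 0, -1, 0, 0, -1], [0, 2, -1, 0, -1, 0, 0], [0, -1, 2, 0, 0, 0, 0], [-1, 0, 0, 2, 0, -1, 0], [0, -1, 0, 0, 2, 0, -1], [0, 0, 0, -1, 0, 2, 0], [-1, 0, 0, 0, -1, 0, 2]].
All simple roots have the same length, so the diagram is simply laced. The associated Dynkin diagram is a chain of 7 nodes with single edges (A_7), so the type is A_7 (the algebra sl(8)).

A_7 (sl(8))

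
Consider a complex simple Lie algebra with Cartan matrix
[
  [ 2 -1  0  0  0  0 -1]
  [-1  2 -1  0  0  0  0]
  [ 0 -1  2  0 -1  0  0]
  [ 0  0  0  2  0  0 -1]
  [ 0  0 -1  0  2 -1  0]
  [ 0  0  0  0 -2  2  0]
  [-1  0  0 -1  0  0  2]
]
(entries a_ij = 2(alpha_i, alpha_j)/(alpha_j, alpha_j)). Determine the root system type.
The matrix has rank 7 with 2's on the diagonal. Reading the off-diagonal entries as Dynkin edges (a single edge where a_ij = a_ji = -1; a double or triple edge where a_ij * a_ji = 2 or 3), the diagram is a chain of 7 nodes with a double edge at one end; the terminal node there is the unique long simple root (C_7). One simple-root ordering that puts it in standard form is (alpha_4, alpha_7, alpha_1, alpha_2, alpha_3, alpha_5, alpha_6). So the algebra is type C_7, i.e. sp(14).

type C_7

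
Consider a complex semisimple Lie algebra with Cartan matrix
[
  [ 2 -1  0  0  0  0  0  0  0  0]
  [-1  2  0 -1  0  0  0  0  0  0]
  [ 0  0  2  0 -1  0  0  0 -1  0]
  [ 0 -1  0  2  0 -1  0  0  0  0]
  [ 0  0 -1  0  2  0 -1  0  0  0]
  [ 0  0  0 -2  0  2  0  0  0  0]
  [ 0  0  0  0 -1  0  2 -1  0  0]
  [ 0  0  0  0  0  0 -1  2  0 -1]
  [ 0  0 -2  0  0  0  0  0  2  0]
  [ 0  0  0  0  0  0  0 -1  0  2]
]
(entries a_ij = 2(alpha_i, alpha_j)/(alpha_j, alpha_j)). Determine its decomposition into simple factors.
The diagram associated to this matrix has two connected components: the simple roots {alpha_1, alpha_2, alpha_4, alpha_6} form a chain of 4 nodes with a double edge at one end; the terminal node there is the unique long simple root (C_4), and {alpha_3, alpha_5, alpha_7, alpha_8, alpha_9, alpha_10} form a chain of 6 nodes with a double edge at one end; the terminal node there is the unique long simple root (C_6). A semisimple Lie algebra decomposes uniquely as the direct sum of simple ideals, one per connected component of its Dynkin diagram, so g ≅ C_4 ⊕ C_6 (dimension 36 + 78 = 114).

C_4 (sp(8)) + C_6 (sp(12))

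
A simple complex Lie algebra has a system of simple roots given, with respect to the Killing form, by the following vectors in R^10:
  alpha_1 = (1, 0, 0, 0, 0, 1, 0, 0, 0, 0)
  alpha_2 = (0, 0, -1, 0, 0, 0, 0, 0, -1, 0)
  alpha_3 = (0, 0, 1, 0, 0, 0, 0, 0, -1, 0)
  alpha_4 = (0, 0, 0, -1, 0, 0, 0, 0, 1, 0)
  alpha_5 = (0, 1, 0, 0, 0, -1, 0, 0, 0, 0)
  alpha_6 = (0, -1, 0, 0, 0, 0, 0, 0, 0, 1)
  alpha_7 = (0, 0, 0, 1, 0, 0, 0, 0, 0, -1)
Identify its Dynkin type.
D_7 (so(14))

Compute the Cartan integers a_ij = 2(alpha_i, alpha_j)/(alpha_j, alpha_j); the resulting 7x7 Cartan matrix is
[[2, 0, 0, 0, -1, 0, 0], [0, 2, 0, -1, 0, 0, 0], [0, 0, 2, -1, 0, 0, 0], [0, -1, -1, 2, 0, 0, -1], [-1, 0, 0, 0, 2, -1, 0], [0, 0, 0, 0, -1, 2, -1], [0, 0, 0, -1, 0, -1, 2]].
All simple roots have the same length, so the diagram is simply laced. The associated Dynkin diagram is a chain of 5 nodes with a fork of two nodes at one end (D_7), so the type is D_7 (the algebra so(14)).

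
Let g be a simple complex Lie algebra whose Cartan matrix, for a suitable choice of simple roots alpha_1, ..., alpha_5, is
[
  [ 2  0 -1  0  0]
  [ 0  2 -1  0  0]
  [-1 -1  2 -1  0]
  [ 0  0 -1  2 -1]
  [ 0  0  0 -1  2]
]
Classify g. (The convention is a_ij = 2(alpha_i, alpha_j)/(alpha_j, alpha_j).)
The matrix has rank 5 with 2's on the diagonal. Reading the off-diagonal entries as Dynkin edges (a single edge where a_ij = a_ji = -1; a double or triple edge where a_ij * a_ji = 2 or 3), the diagram is a chain of 3 nodes with a fork of two nodes at one end (D_5). One simple-root ordering that puts it in standard form is (alpha_5, alpha_4, alpha_3, alpha_2, alpha_1). So the algebra is type D_5, i.e. so(10).

D5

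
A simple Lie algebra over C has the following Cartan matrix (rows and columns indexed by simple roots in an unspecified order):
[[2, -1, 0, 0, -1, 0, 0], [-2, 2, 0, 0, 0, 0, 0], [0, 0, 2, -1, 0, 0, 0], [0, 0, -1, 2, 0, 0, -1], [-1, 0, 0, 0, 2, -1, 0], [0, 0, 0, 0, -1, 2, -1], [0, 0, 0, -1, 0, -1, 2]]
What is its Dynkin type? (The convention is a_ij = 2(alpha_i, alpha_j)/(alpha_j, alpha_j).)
type C_7

The matrix has rank 7 with 2's on the diagonal. Reading the off-diagonal entries as Dynkin edges (a single edge where a_ij = a_ji = -1; a double or triple edge where a_ij * a_ji = 2 or 3), the diagram is a chain of 7 nodes with a double edge at one end; the terminal node there is the unique long simple root (C_7). One simple-root ordering that puts it in standard form is (alpha_3, alpha_4, alpha_7, alpha_6, alpha_5, alpha_1, alpha_2). So the algebra is type C_7, i.e. sp(14).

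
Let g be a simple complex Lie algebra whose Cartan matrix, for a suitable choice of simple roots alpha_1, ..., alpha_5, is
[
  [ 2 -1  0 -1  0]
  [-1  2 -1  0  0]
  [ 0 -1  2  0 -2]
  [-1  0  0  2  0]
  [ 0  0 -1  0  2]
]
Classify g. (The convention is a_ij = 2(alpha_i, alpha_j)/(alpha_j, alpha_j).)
B_5

The matrix has rank 5 with 2's on the diagonal. Reading the off-diagonal entries as Dynkin edges (a single edge where a_ij = a_ji = -1; a double or triple edge where a_ij * a_ji = 2 or 3), the diagram is a chain of 5 nodes with a double edge at one end; the terminal node there is the unique short simple root (B_5). One simple-root ordering that puts it in standard form is (alpha_4, alpha_1, alpha_2, alpha_3, alpha_5). So the algebra is type B_5, i.e. so(11).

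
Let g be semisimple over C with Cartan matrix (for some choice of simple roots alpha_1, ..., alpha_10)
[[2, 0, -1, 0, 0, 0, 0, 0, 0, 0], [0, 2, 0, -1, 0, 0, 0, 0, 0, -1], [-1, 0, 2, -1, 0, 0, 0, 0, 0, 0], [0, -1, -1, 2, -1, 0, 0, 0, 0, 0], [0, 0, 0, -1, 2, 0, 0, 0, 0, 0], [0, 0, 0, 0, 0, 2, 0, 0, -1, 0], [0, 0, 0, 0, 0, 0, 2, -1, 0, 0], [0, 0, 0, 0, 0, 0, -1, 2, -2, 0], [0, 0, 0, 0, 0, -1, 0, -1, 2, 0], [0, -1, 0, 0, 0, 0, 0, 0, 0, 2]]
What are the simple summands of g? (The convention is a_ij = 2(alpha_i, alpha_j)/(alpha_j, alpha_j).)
The diagram associated to this matrix has two connected components: the simple roots {alpha_1, alpha_2, alpha_3, alpha_4, alpha_5, alpha_10} form a chain of 5 nodes with one extra node attached to the third node from one end (E_6), and {alpha_6, alpha_7, alpha_8, alpha_9} form a chain of 4 nodes with a double edge between the middle two (F_4). A semisimple Lie algebra decomposes uniquely as the direct sum of simple ideals, one per connected component of its Dynkin diagram, so g ≅ E_6 ⊕ F_4 (dimension 78 + 52 = 130).

E_6 ⊕ F_4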